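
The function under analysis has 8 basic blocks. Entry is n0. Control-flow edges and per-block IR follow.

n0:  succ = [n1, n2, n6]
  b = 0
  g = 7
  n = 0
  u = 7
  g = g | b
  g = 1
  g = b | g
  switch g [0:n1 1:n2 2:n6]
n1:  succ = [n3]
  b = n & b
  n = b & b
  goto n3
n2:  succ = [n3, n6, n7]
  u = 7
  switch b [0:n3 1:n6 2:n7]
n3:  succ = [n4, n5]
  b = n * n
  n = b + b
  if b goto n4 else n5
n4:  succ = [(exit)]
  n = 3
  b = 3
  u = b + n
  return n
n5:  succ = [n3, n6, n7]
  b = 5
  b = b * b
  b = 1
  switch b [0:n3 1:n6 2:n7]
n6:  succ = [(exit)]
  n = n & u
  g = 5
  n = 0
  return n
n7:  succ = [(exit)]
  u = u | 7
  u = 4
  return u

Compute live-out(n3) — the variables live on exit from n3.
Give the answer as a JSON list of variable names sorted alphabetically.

Answer: ["n", "u"]

Analysis:
Block summaries:
  n0 def {b,g,n,u} use ∅
  n1 def {b,n} use {b,n}
  n2 def {u} use {b}
  n3 def {b,n} use {n}
  n4 def {b,n,u} use ∅
  n5 def {b} use ∅
  n6 def {g,n} use {n,u}
  n7 def {u} use {u}

Liveness:
  n0 li=∅ lo={b,n,u}
  n1 li={b,n,u} lo={n,u}
  n2 li={b,n} lo={n,u}
  n3 li={n,u} lo={n,u}
  n4 li=∅ lo=∅
  n5 li={n,u} lo={n,u}
  n6 li={n,u} lo=∅
  n7 li={u} lo=∅

live-out(n3) = ["n", "u"]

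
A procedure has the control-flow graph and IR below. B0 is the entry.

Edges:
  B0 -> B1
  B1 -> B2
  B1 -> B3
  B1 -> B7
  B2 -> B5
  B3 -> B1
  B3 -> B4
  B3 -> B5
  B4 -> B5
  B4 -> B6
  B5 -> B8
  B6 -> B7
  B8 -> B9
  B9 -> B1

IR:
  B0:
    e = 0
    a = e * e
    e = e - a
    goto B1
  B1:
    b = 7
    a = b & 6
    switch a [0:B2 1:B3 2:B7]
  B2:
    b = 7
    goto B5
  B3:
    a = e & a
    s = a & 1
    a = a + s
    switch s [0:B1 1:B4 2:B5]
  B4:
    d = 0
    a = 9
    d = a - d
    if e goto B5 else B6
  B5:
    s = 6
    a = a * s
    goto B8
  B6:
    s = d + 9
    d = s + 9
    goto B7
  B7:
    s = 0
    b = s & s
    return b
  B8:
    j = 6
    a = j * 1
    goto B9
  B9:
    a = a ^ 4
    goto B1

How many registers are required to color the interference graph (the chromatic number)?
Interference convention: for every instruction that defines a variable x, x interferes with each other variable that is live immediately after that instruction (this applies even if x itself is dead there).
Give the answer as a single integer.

Answer: 3

Analysis:
Block summaries:
  B0: def={a,e} ue=∅
  B1: def={a,b} ue=∅
  B2: def={b} ue=∅
  B3: def={a,s} ue={a,e}
  B4: def={a,d} ue={e}
  B5: def={a,s} ue={a}
  B6: def={d,s} ue={d}
  B7: def={b,s} ue=∅
  B8: def={a,j} ue=∅
  B9: def={a} ue={a}

Backward fixpoint:
  B0: in=∅ out={e}
  B1: in={e} out={a,e}
  B2: in={a,e} out={a,e}
  B3: in={a,e} out={a,e}
  B4: in={e} out={a,d,e}
  B5: in={a,e} out={e}
  B6: in={d} out=∅
  B7: in=∅ out=∅
  B8: in={e} out={a,e}
  B9: in={a,e} out={e}

Conflict graph:
  a: {b,d,e,s}
  b: {a,e}
  d: {a,e}
  e: {a,b,d,j,s}
  j: {e}
  s: {a,e}

Chromatic number:
  {a,b,e} pairwise interfere (3-clique) ⇒ χ ≥ 3
  assign a→c1 b→c2 d→c2 e→c0 j→c1 s→c2 — no edge inside a register ⇒ χ ≤ 3
  χ = 3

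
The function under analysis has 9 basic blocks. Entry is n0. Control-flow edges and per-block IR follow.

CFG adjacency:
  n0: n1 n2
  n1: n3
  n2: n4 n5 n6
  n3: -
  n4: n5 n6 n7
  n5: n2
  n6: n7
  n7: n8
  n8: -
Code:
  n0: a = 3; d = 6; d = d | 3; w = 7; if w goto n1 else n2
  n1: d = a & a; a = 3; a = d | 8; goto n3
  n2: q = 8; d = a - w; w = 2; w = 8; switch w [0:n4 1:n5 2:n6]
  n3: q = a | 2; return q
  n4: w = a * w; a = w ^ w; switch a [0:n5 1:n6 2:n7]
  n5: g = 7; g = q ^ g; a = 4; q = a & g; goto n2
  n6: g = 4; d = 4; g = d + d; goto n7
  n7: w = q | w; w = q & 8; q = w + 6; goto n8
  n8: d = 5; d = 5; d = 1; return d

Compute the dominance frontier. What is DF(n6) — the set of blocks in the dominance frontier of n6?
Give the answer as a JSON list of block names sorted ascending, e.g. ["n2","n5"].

idom tree: n1←n0 n2←n0 n3←n1 n4←n2 n5←n2 n6←n2 n7←n2 n8←n7
Dom∩ at merges:
  n2: preds {n0,n5}: {n0} ∩ {n0,n2,n5} = {n0}; idom=n0
  n5: preds {n2,n4}: {n0,n2} ∩ {n0,n2,n4} = {n0,n2}; idom=n2
  n6: preds {n2,n4}: {n0,n2} ∩ {n0,n2,n4} = {n0,n2}; idom=n2
  n7: preds {n4,n6}: {n0,n2,n4} ∩ {n0,n2,n6} = {n0,n2}; idom=n2

DF walk-up:
  join n2 pred n0: · stop@n0
  join n2 pred n5: n5→n2 stop@n0
  join n5 pred n2: · stop@n2
  join n5 pred n4: n4 stop@n2
  join n6 pred n2: · stop@n2
  join n6 pred n4: n4 stop@n2
  join n7 pred n4: n4 stop@n2
  join n7 pred n6: n6 stop@n2
  n0: DF=∅
  n1: DF=∅
  n2: DF={n2}
  n3: DF=∅
  n4: DF={n5,n6,n7}
  n5: DF={n2}
  n6: DF={n7}
  n7: DF=∅
  n8: DF=∅

DF(n6) = ["n7"]

Answer: ["n7"]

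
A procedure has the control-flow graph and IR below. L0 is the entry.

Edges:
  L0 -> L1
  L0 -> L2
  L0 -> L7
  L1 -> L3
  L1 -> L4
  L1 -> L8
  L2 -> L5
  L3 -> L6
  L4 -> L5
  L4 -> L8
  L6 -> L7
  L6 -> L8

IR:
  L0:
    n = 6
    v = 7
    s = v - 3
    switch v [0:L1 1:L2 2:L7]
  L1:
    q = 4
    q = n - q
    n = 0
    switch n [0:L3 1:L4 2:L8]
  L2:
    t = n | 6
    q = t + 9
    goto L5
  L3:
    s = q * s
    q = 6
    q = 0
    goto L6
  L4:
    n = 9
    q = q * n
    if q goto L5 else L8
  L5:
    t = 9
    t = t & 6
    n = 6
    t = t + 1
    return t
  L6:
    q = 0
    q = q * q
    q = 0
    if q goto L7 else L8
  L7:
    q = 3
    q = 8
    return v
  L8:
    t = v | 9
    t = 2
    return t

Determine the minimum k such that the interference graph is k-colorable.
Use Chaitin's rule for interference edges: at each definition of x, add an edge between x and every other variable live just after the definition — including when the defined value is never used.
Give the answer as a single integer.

Block summaries:
  L0: {n,s,v} / ∅
  L1: {n,q} / {n}
  L2: {q,t} / {n}
  L3: {q,s} / {q,s}
  L4: {n,q} / {q}
  L5: {n,t} / ∅
  L6: {q} / ∅
  L7: {q} / {v}
  L8: {t} / {v}

Backward fixpoint:
  L0 li=∅ lo={n,s,v}
  L1 li={n,s,v} lo={q,s,v}
  L2 li={n} lo=∅
  L3 li={q,s,v} lo={v}
  L4 li={q,v} lo={v}
  L5 li=∅ lo=∅
  L6 li={v} lo={v}
  L7 li={v} lo=∅
  L8 li={v} lo=∅

Interfere edges:
  n — {q,s,t,v}
  q — {n,s,v}
  s — {n,q,v}
  t — {n}
  v — {n,q,s}

Registers:
  {n,q,s,v} pairwise interfere (4-clique) ⇒ χ ≥ 4
  4-colouring: c0={n}  c1={q,t}  c2={s}  c3={v}
  χ = 4

Answer: 4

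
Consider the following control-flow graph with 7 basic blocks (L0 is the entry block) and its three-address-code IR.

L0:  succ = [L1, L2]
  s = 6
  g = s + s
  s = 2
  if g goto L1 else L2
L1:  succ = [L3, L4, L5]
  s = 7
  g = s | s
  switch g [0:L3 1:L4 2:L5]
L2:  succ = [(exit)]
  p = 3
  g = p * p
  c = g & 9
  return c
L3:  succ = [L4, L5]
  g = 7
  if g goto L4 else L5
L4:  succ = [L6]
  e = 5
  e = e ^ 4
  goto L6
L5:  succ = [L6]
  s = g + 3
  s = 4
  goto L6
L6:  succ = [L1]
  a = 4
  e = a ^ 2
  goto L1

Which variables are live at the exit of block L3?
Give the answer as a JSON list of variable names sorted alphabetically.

Answer: ["g"]

Analysis:
Per-block:
  L0: {g,s} / ∅
  L1: {g,s} / ∅
  L2: {c,g,p} / ∅
  L3: {g} / ∅
  L4: {e} / ∅
  L5: {s} / {g}
  L6: {a,e} / ∅

Liveness:
  live L0: ∅→∅
  live L1: ∅→{g}
  live L2: ∅→∅
  live L3: ∅→{g}
  live L4: ∅→∅
  live L5: {g}→∅
  live L6: ∅→∅

live-out(L3) = ["g"]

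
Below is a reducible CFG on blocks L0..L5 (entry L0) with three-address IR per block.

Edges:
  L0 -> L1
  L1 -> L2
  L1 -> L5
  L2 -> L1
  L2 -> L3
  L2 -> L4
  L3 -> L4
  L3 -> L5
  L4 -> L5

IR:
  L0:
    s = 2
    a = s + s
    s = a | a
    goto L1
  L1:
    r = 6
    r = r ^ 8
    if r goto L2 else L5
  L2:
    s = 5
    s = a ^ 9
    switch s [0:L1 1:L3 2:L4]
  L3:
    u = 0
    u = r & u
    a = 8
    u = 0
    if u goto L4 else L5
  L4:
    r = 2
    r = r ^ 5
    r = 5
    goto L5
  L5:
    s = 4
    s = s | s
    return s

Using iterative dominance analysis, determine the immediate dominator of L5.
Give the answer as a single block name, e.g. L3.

Answer: L1

Analysis:
idom tree: L1←L0 L2←L1 L3←L2 L4←L2 L5←L1
Join-block Dom:
  L1: preds {L0,L2}: {L0} ∩ {L0,L1,L2} = {L0}; idom=L0
  L4: preds {L2,L3}: {L0,L1,L2} ∩ {L0,L1,L2,L3} = {L0,L1,L2}; idom=L2
  L5: preds {L1,L3,L4}: {L0,L1} ∩ {L0,L1,L2,L3} ∩ {L0,L1,L2,L4} = {L0,L1}; idom=L1

idom(L5) = L1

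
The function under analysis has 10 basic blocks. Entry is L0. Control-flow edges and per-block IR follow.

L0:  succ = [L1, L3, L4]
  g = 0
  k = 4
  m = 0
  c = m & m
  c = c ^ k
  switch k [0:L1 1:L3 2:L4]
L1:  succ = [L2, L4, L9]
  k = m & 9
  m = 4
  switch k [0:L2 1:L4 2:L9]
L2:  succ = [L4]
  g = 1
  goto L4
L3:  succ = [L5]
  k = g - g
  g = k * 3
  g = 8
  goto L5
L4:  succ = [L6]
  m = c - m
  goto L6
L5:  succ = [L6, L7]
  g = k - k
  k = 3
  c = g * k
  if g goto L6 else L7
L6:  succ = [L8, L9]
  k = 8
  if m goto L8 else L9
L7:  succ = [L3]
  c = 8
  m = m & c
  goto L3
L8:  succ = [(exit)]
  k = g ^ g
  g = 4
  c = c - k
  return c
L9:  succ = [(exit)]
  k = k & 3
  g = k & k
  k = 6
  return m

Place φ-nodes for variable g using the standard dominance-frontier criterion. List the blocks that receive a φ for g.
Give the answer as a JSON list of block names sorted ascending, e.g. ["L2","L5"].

Answer: ["L3", "L4", "L6", "L9"]

Analysis:
idom tree: L1←L0 L2←L1 L3←L0 L4←L0 L5←L3 L6←L0 L7←L5 L8←L6 L9←L0
Join-block Dom:
  L3: preds {L0,L7}: {L0} ∩ {L0,L3,L5,L7} = {L0}; idom=L0
  L4: preds {L0,L1,L2}: {L0} ∩ {L0,L1} ∩ {L0,L1,L2} = {L0}; idom=L0
  L6: preds {L4,L5}: {L0,L4} ∩ {L0,L3,L5} = {L0}; idom=L0
  L9: preds {L1,L6}: {L0,L1} ∩ {L0,L6} = {L0}; idom=L0

DF derivation:
  join L3 pred L0: · stop@L0
  join L3 pred L7: L7→L5→L3 stop@L0
  join L4 pred L0: · stop@L0
  join L4 pred L1: L1 stop@L0
  join L4 pred L2: L2→L1 stop@L0
  join L6 pred L4: L4 stop@L0
  join L6 pred L5: L5→L3 stop@L0
  join L9 pred L1: L1 stop@L0
  join L9 pred L6: L6 stop@L0
  L0: DF=∅
  L1: DF={L4,L9}
  L2: DF={L4}
  L3: DF={L3,L6}
  L4: DF={L6}
  L5: DF={L3,L6}
  L6: DF={L9}
  L7: DF={L3}
  L8: DF=∅
  L9: DF=∅

φ for g: defs {L0,L2,L3,L5,L8,L9}
  DF⁺ = {L3,L4,L6,L9}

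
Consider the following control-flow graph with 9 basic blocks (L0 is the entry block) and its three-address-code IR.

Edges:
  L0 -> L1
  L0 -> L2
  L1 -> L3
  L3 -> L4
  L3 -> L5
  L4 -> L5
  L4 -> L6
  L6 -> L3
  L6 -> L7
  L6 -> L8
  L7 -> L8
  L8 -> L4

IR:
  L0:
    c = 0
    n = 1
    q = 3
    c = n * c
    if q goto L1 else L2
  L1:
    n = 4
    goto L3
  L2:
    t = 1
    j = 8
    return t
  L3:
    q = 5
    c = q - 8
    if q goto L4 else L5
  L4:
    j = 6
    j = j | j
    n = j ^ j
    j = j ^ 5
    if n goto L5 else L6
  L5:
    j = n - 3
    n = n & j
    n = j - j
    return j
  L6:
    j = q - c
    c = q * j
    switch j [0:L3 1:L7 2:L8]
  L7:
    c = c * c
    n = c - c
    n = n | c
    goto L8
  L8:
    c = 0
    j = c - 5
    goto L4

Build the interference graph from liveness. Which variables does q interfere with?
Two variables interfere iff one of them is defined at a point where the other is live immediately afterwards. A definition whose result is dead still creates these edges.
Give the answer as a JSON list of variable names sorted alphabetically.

Answer: ["c", "j", "n"]

Analysis:
def/use:
  L0: {c,n,q} / ∅
  L1: {n} / ∅
  L2: {j,t} / ∅
  L3: {c,q} / ∅
  L4: {j,n} / ∅
  L5: {j,n} / {n}
  L6: {c,j} / {c,q}
  L7: {c,n} / {c}
  L8: {c,j} / ∅

Liveness:
  live L0: ∅→∅
  live L1: ∅→{n}
  live L2: ∅→∅
  live L3: {n}→{c,n,q}
  live L4: {c,q}→{c,n,q}
  live L5: {n}→∅
  live L6: {c,n,q}→{c,n,q}
  live L7: {c,q}→{q}
  live L8: {q}→{c,q}

Interference:
  c — {j,n,q}
  j — {c,n,q,t}
  n — {c,j,q}
  q — {c,j,n}
  t — {j}

N(q) = ["c", "j", "n"]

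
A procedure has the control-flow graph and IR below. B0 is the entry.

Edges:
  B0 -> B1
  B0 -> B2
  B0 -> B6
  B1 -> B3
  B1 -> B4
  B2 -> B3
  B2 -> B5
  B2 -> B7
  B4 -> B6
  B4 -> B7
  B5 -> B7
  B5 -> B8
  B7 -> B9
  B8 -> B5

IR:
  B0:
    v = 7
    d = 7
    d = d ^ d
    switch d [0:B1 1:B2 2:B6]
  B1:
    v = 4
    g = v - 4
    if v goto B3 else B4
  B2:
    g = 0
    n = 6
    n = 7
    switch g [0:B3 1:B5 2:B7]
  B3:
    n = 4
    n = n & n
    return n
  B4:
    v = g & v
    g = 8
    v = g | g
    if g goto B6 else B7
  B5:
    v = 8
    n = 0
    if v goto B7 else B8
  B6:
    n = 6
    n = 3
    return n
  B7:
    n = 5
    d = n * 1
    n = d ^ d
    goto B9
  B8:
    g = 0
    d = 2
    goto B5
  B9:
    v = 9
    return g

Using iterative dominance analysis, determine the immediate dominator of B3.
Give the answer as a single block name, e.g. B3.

Answer: B0

Derivation:
idom tree: B1←B0 B2←B0 B3←B0 B4←B1 B5←B2 B6←B0 B7←B0 B8←B5 B9←B7
Dom∩ at merges:
  B3: preds {B1,B2}: {B0,B1} ∩ {B0,B2} = {B0}; idom=B0
  B5: preds {B2,B8}: {B0,B2} ∩ {B0,B2,B5,B8} = {B0,B2}; idom=B2
  B6: preds {B0,B4}: {B0} ∩ {B0,B1,B4} = {B0}; idom=B0
  B7: preds {B2,B4,B5}: {B0,B2} ∩ {B0,B1,B4} ∩ {B0,B2,B5} = {B0}; idom=B0

idom(B3) = B0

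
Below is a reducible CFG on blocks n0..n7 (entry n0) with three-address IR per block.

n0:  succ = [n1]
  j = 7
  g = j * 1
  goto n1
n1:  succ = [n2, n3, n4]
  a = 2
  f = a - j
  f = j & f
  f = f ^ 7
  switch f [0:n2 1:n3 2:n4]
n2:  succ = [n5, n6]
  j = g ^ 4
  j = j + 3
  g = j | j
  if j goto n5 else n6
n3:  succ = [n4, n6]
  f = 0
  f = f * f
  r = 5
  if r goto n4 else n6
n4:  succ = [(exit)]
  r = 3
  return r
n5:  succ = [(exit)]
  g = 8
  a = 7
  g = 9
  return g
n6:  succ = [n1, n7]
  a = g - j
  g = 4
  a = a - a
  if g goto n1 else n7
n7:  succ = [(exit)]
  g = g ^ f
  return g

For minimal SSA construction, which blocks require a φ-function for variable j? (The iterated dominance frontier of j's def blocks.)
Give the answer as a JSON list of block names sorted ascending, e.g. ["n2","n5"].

Answer: ["n1", "n6"]

Analysis:
idom tree: n1←n0 n2←n1 n3←n1 n4←n1 n5←n2 n6←n1 n7←n6
Join-block Dom:
  n1: preds {n0,n6}: {n0} ∩ {n0,n1,n6} = {n0}; idom=n0
  n4: preds {n1,n3}: {n0,n1} ∩ {n0,n1,n3} = {n0,n1}; idom=n1
  n6: preds {n2,n3}: {n0,n1,n2} ∩ {n0,n1,n3} = {n0,n1}; idom=n1

DF derivation:
  n1←n0: walk · to n0
  n1←n6: walk n6→n1 to n0
  n4←n1: walk · to n1
  n4←n3: walk n3 to n1
  n6←n2: walk n2 to n1
  n6←n3: walk n3 to n1
  n0: DF=∅
  n1: DF={n1}
  n2: DF={n6}
  n3: DF={n4,n6}
  n4: DF=∅
  n5: DF=∅
  n6: DF={n1}
  n7: DF=∅

φ for j: defs {n0,n2}
  DF⁺ = {n1,n6}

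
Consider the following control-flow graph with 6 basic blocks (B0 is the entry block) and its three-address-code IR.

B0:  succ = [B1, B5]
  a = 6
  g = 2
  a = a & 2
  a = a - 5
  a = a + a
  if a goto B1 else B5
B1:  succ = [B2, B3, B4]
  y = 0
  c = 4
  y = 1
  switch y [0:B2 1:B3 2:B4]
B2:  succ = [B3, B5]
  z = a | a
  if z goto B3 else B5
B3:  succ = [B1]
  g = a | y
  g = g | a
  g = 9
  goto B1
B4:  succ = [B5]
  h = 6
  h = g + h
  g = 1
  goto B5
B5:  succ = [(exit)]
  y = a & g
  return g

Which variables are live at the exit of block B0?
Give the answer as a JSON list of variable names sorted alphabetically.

def/use:
  B0: def={a,g} ue=∅
  B1: def={c,y} ue=∅
  B2: def={z} ue={a}
  B3: def={g} ue={a,y}
  B4: def={g,h} ue={g}
  B5: def={y} ue={a,g}

Liveness:
  live B0: ∅→{a,g}
  live B1: {a,g}→{a,g,y}
  live B2: {a,g,y}→{a,g,y}
  live B3: {a,y}→{a,g}
  live B4: {a,g}→{a,g}
  live B5: {a,g}→∅

live-out(B0) = ["a", "g"]

Answer: ["a", "g"]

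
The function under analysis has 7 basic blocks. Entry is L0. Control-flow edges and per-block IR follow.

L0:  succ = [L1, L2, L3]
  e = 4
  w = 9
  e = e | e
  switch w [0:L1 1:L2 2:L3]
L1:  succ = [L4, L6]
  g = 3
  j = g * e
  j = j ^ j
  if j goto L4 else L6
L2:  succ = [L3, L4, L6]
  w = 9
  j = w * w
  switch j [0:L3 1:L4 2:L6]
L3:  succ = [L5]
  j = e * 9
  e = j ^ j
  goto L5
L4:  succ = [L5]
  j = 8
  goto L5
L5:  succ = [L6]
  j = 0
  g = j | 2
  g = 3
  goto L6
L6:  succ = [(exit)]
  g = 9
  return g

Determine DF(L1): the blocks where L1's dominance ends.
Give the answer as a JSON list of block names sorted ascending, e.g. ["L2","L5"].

Answer: ["L4", "L6"]

Derivation:
idom tree: L1←L0 L2←L0 L3←L0 L4←L0 L5←L0 L6←L0
Join-block Dom:
  L3: preds {L0,L2}: {L0} ∩ {L0,L2} = {L0}; idom=L0
  L4: preds {L1,L2}: {L0,L1} ∩ {L0,L2} = {L0}; idom=L0
  L5: preds {L3,L4}: {L0,L3} ∩ {L0,L4} = {L0}; idom=L0
  L6: preds {L1,L2,L5}: {L0,L1} ∩ {L0,L2} ∩ {L0,L5} = {L0}; idom=L0

Frontier:
  L3←L0: walk · to L0
  L3←L2: walk L2 to L0
  L4←L1: walk L1 to L0
  L4←L2: walk L2 to L0
  L5←L3: walk L3 to L0
  L5←L4: walk L4 to L0
  L6←L1: walk L1 to L0
  L6←L2: walk L2 to L0
  L6←L5: walk L5 to L0
  L0 → ∅
  L1 → {L4,L6}
  L2 → {L3,L4,L6}
  L3 → {L5}
  L4 → {L5}
  L5 → {L6}
  L6 → ∅

DF(L1) = ["L4", "L6"]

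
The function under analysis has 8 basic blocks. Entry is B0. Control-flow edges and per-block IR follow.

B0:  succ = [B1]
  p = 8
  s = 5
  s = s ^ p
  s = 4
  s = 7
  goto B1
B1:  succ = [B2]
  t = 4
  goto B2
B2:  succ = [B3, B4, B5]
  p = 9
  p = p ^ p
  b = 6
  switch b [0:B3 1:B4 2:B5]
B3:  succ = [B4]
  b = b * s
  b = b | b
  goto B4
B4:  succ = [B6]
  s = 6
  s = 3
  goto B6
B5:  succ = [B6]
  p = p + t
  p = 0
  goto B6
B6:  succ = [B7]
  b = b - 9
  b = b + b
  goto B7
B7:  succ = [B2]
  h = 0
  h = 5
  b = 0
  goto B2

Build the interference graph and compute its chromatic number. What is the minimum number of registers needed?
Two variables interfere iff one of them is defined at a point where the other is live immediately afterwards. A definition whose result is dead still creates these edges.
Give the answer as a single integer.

Block summaries:
  B0 def {p,s} use ∅
  B1 def {t} use ∅
  B2 def {b,p} use ∅
  B3 def {b} use {b,s}
  B4 def {s} use ∅
  B5 def {p} use {p,t}
  B6 def {b} use {b}
  B7 def {b,h} use ∅

Liveness:
  live B0: ∅→{s}
  live B1: {s}→{s,t}
  live B2: {s,t}→{b,p,s,t}
  live B3: {b,s,t}→{b,t}
  live B4: {b,t}→{b,s,t}
  live B5: {b,p,s,t}→{b,s,t}
  live B6: {b,s,t}→{s,t}
  live B7: {s,t}→{s,t}

Conflict graph:
  b: {p,s,t}
  h: {s,t}
  p: {b,s,t}
  s: {b,h,p,t}
  t: {b,h,p,s}

Colouring:
  {b,p,s,t} pairwise interfere (4-clique) ⇒ χ ≥ 4
  assign b→c2 h→c2 p→c3 s→c0 t→c1 — no edge inside a register ⇒ χ ≤ 4
  χ = 4

Answer: 4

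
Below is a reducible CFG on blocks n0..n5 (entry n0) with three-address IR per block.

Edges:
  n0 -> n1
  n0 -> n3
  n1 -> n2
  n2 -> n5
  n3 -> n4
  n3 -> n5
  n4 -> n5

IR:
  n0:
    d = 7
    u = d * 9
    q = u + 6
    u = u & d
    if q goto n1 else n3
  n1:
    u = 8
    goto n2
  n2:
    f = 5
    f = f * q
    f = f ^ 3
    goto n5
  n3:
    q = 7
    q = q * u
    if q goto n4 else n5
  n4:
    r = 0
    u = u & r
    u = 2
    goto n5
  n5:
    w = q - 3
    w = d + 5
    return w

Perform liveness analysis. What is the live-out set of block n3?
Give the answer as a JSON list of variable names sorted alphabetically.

Block summaries:
  n0: def={d,q,u} ue=∅
  n1: def={u} ue=∅
  n2: def={f} ue={q}
  n3: def={q} ue={u}
  n4: def={r,u} ue={u}
  n5: def={w} ue={d,q}

Live sets:
  live n0: ∅→{d,q,u}
  live n1: {d,q}→{d,q}
  live n2: {d,q}→{d,q}
  live n3: {d,u}→{d,q,u}
  live n4: {d,q,u}→{d,q}
  live n5: {d,q}→∅

live-out(n3) = ["d", "q", "u"]

Answer: ["d", "q", "u"]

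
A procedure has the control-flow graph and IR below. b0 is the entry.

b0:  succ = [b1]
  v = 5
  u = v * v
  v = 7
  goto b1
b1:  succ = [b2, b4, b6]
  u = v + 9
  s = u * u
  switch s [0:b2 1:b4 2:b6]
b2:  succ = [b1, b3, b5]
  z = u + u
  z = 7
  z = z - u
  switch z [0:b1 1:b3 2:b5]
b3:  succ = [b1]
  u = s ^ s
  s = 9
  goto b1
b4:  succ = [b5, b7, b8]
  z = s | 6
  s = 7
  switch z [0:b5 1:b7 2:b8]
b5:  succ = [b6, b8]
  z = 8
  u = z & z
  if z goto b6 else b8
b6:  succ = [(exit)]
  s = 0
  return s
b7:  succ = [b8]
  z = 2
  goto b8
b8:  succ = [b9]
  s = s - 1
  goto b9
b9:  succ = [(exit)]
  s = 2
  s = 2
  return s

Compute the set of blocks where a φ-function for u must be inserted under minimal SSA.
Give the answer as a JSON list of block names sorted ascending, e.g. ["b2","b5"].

Answer: ["b1", "b6", "b8"]

Working:
idom tree: b1←b0 b2←b1 b3←b2 b4←b1 b5←b1 b6←b1 b7←b4 b8←b1 b9←b8
Dom∩ at merges:
  b1: preds {b0,b2,b3}: {b0} ∩ {b0,b1,b2} ∩ {b0,b1,b2,b3} = {b0}; idom=b0
  b5: preds {b2,b4}: {b0,b1,b2} ∩ {b0,b1,b4} = {b0,b1}; idom=b1
  b6: preds {b1,b5}: {b0,b1} ∩ {b0,b1,b5} = {b0,b1}; idom=b1
  b8: preds {b4,b5,b7}: {b0,b1,b4} ∩ {b0,b1,b5} ∩ {b0,b1,b4,b7} = {b0,b1}; idom=b1

Frontier:
  join b1 pred b0: · stop@b0
  join b1 pred b2: b2→b1 stop@b0
  join b1 pred b3: b3→b2→b1 stop@b0
  join b5 pred b2: b2 stop@b1
  join b5 pred b4: b4 stop@b1
  join b6 pred b1: · stop@b1
  join b6 pred b5: b5 stop@b1
  join b8 pred b4: b4 stop@b1
  join b8 pred b5: b5 stop@b1
  join b8 pred b7: b7→b4 stop@b1
  b0 → ∅
  b1 → {b1}
  b2 → {b1,b5}
  b3 → {b1}
  b4 → {b5,b8}
  b5 → {b6,b8}
  b6 → ∅
  b7 → {b8}
  b8 → ∅
  b9 → ∅

φ for u: defs {b0,b1,b3,b5}
  DF⁺ = {b1,b6,b8}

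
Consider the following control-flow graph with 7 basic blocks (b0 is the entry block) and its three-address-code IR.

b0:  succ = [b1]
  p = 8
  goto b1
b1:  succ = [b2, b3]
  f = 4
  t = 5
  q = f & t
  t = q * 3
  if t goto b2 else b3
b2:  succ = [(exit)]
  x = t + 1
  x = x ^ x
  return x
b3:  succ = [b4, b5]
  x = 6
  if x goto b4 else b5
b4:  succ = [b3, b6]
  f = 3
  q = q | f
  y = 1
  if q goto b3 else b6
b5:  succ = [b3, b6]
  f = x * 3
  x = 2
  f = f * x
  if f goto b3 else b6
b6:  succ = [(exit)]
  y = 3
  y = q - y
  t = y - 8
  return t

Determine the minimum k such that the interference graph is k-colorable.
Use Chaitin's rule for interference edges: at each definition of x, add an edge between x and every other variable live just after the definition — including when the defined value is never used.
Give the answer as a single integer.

Block summaries:
  b0: def={p} ue=∅
  b1: def={f,q,t} ue=∅
  b2: def={x} ue={t}
  b3: def={x} ue=∅
  b4: def={f,q,y} ue={q}
  b5: def={f,x} ue={x}
  b6: def={t,y} ue={q}

Liveness:
  b0 li=∅ lo=∅
  b1 li=∅ lo={q,t}
  b2 li={t} lo=∅
  b3 li={q} lo={q,x}
  b4 li={q} lo={q}
  b5 li={q,x} lo={q}
  b6 li={q} lo=∅

Interfere edges:
  f — {q,t,x}
  p — ∅
  q — {f,t,x,y}
  t — {f,q}
  x — {f,q}
  y — {q}

Chromatic number:
  {f,q,t} pairwise interfere (3-clique) ⇒ χ ≥ 3
  assign f→R1 p→R0 q→R0 t→R2 x→R2 y→R1 — no edge inside a register ⇒ χ ≤ 3
  χ = 3

Answer: 3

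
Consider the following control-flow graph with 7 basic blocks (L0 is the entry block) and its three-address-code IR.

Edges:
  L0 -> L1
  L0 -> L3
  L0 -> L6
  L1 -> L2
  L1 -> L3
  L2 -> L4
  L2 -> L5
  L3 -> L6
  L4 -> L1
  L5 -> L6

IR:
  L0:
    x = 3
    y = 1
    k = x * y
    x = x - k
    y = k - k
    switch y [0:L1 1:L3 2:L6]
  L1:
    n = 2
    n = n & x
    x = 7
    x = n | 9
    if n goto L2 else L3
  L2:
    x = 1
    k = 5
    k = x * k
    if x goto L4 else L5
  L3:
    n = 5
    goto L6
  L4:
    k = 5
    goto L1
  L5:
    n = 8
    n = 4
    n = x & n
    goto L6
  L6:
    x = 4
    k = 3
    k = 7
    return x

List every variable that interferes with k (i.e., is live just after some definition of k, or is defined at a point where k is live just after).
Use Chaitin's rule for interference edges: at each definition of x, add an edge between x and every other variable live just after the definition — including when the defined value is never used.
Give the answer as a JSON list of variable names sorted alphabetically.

Per-block:
  L0: {k,x,y} / ∅
  L1: {n,x} / {x}
  L2: {k,x} / ∅
  L3: {n} / ∅
  L4: {k} / ∅
  L5: {n} / {x}
  L6: {k,x} / ∅

Backward fixpoint:
  L0 li=∅ lo={x}
  L1 li={x} lo=∅
  L2 li=∅ lo={x}
  L3 li=∅ lo=∅
  L4 li={x} lo={x}
  L5 li={x} lo=∅
  L6 li=∅ lo=∅

Conflict graph:
  k — {x}
  n — {x}
  x — {k,n,y}
  y — {x}

N(k) = ["x"]

Answer: ["x"]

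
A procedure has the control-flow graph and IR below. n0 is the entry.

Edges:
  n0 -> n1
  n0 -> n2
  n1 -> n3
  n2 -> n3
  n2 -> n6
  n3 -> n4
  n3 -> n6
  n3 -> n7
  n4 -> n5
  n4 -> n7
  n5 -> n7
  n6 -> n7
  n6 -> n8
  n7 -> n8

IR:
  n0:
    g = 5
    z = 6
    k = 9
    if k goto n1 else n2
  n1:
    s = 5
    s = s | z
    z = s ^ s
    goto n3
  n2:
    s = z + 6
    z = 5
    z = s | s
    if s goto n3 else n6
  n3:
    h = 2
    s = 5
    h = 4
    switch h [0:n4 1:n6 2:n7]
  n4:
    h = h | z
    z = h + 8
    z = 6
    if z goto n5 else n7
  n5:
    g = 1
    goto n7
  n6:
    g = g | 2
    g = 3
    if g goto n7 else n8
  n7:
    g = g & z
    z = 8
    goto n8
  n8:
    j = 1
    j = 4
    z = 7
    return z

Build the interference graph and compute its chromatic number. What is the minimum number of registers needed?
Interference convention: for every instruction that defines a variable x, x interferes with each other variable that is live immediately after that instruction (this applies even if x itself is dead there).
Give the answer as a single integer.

Per-block:
  n0: def={g,k,z} ue=∅
  n1: def={s,z} ue={z}
  n2: def={s,z} ue={z}
  n3: def={h,s} ue=∅
  n4: def={h,z} ue={h,z}
  n5: def={g} ue=∅
  n6: def={g} ue={g}
  n7: def={g,z} ue={g,z}
  n8: def={j,z} ue=∅

Liveness:
  live n0: ∅→{g,z}
  live n1: {g,z}→{g,z}
  live n2: {g,z}→{g,z}
  live n3: {g,z}→{g,h,z}
  live n4: {g,h,z}→{g,z}
  live n5: {z}→{g,z}
  live n6: {g,z}→{g,z}
  live n7: {g,z}→∅
  live n8: ∅→∅

Interference:
  g: {h,k,s,z}
  h: {g,z}
  j: ∅
  k: {g,z}
  s: {g,z}
  z: {g,h,k,s}

Registers:
  {g,h,z} pairwise interfere (3-clique) ⇒ χ ≥ 3
  3-colouring: c0={g,j}  c1={z}  c2={h,k,s}
  χ = 3

Answer: 3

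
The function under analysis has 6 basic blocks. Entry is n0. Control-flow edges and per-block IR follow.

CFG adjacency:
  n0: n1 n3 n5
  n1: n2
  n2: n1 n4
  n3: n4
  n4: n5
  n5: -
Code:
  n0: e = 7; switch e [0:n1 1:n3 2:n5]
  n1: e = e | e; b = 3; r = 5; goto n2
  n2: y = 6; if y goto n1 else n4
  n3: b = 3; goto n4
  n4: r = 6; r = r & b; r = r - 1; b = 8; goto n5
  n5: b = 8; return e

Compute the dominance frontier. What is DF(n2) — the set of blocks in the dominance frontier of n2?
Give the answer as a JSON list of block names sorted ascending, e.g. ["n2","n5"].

Answer: ["n1", "n4"]

Working:
idom tree: n1←n0 n2←n1 n3←n0 n4←n0 n5←n0
Dom at joins:
  n1: preds {n0,n2}: {n0} ∩ {n0,n1,n2} = {n0}; idom=n0
  n4: preds {n2,n3}: {n0,n1,n2} ∩ {n0,n3} = {n0}; idom=n0
  n5: preds {n0,n4}: {n0} ∩ {n0,n4} = {n0}; idom=n0

Frontier:
  join n1 pred n0: · stop@n0
  join n1 pred n2: n2→n1 stop@n0
  join n4 pred n2: n2→n1 stop@n0
  join n4 pred n3: n3 stop@n0
  join n5 pred n0: · stop@n0
  join n5 pred n4: n4 stop@n0
  DF(n0)=∅
  DF(n1)={n1,n4}
  DF(n2)={n1,n4}
  DF(n3)={n4}
  DF(n4)={n5}
  DF(n5)=∅

DF(n2) = ["n1", "n4"]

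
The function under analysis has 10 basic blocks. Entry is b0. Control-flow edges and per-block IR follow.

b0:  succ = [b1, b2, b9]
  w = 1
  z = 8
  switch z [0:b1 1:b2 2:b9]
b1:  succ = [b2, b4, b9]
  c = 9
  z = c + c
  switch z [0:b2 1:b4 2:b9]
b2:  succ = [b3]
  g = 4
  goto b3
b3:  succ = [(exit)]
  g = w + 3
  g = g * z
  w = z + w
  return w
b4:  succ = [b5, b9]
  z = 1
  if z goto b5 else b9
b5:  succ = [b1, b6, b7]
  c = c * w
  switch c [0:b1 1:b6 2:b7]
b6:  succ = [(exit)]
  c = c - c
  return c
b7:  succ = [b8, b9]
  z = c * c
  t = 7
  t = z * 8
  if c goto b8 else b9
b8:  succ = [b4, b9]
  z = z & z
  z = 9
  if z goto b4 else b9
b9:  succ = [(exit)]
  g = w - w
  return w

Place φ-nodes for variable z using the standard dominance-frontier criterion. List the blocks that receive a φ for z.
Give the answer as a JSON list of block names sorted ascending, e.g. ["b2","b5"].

Answer: ["b1", "b2", "b4", "b9"]

Working:
idom tree: b1←b0 b2←b0 b3←b2 b4←b1 b5←b4 b6←b5 b7←b5 b8←b7 b9←b0
Dom∩ at merges:
  b1: preds {b0,b5}: {b0} ∩ {b0,b1,b4,b5} = {b0}; idom=b0
  b2: preds {b0,b1}: {b0} ∩ {b0,b1} = {b0}; idom=b0
  b4: preds {b1,b8}: {b0,b1} ∩ {b0,b1,b4,b5,b7,b8} = {b0,b1}; idom=b1
  b9: preds {b0,b1,b4,b7,b8}: {b0} ∩ {b0,b1} ∩ {b0,b1,b4} ∩ {b0,b1,b4,b5,b7} ∩ {b0,b1,b4,b5,b7,b8} = {b0}; idom=b0

DF walk-up:
  b1←b0: walk · to b0
  b1←b5: walk b5→b4→b1 to b0
  b2←b0: walk · to b0
  b2←b1: walk b1 to b0
  b4←b1: walk · to b1
  b4←b8: walk b8→b7→b5→b4 to b1
  b9←b0: walk · to b0
  b9←b1: walk b1 to b0
  b9←b4: walk b4→b1 to b0
  b9←b7: walk b7→b5→b4→b1 to b0
  b9←b8: walk b8→b7→b5→b4→b1 to b0
  b0 → ∅
  b1 → {b1,b2,b9}
  b2 → ∅
  b3 → ∅
  b4 → {b1,b4,b9}
  b5 → {b1,b4,b9}
  b6 → ∅
  b7 → {b4,b9}
  b8 → {b4,b9}
  b9 → ∅

φ for z: defs {b0,b1,b4,b7,b8}
  DF⁺ = {b1,b2,b4,b9}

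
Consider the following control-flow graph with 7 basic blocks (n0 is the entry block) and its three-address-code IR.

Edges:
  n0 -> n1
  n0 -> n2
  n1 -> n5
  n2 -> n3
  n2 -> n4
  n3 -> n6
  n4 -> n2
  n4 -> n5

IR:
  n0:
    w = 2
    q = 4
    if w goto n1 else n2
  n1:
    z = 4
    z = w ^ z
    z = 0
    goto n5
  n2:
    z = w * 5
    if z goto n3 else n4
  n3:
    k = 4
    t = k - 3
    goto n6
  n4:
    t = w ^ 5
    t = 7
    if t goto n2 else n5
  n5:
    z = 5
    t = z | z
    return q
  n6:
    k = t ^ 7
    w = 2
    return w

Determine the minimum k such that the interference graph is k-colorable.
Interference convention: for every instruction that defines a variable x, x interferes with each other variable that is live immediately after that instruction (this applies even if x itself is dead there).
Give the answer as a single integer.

Per-block:
  n0 def {q,w} use ∅
  n1 def {z} use {w}
  n2 def {z} use {w}
  n3 def {k,t} use ∅
  n4 def {t} use {w}
  n5 def {t,z} use {q}
  n6 def {k,w} use {t}

Liveness:
  live n0: ∅→{q,w}
  live n1: {q,w}→{q}
  live n2: {q,w}→{q,w}
  live n3: ∅→{t}
  live n4: {q,w}→{q,w}
  live n5: {q}→∅
  live n6: {t}→∅

Conflict graph:
  k↔∅
  q↔{t,w,z}
  t↔{q,w}
  w↔{q,t,z}
  z↔{q,w}

Registers:
  clique {q,t,w} ⇒ need ≥ 3
  3-colouring: r0={k,q}  r1={w}  r2={t,z}
  χ = 3

Answer: 3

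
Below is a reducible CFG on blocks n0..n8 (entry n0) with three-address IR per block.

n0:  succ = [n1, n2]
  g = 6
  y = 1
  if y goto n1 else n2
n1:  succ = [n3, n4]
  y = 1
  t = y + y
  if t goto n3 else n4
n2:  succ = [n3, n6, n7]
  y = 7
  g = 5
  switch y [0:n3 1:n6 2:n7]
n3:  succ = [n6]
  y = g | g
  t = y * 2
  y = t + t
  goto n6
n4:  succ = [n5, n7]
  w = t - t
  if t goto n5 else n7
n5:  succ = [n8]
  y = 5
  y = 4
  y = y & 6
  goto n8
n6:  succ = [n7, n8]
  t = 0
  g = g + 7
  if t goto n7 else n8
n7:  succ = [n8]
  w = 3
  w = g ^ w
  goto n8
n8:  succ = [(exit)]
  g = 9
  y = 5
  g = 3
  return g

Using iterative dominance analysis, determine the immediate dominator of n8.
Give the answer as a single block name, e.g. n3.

idom tree: n1←n0 n2←n0 n3←n0 n4←n1 n5←n4 n6←n0 n7←n0 n8←n0
Join-block Dom:
  n3: preds {n1,n2}: {n0,n1} ∩ {n0,n2} = {n0}; idom=n0
  n6: preds {n2,n3}: {n0,n2} ∩ {n0,n3} = {n0}; idom=n0
  n7: preds {n2,n4,n6}: {n0,n2} ∩ {n0,n1,n4} ∩ {n0,n6} = {n0}; idom=n0
  n8: preds {n5,n6,n7}: {n0,n1,n4,n5} ∩ {n0,n6} ∩ {n0,n7} = {n0}; idom=n0

idom(n8) = n0

Answer: n0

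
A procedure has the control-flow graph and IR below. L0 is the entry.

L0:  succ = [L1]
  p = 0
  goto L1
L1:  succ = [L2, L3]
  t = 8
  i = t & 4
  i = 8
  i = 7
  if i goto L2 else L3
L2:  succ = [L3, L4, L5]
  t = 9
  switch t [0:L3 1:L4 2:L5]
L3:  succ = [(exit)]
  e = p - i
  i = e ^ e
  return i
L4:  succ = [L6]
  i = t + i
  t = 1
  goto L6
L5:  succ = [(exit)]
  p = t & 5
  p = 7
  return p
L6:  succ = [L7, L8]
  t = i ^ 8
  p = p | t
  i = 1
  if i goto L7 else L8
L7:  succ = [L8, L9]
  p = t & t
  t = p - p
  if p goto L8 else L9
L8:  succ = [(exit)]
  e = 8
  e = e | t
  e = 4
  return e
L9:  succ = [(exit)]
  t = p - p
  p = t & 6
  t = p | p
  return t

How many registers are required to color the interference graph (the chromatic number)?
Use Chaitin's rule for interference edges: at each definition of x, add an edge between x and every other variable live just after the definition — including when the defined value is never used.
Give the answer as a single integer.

Answer: 3

Derivation:
Block summaries:
  L0: {p} / ∅
  L1: {i,t} / ∅
  L2: {t} / ∅
  L3: {e,i} / {i,p}
  L4: {i,t} / {i,t}
  L5: {p} / {t}
  L6: {i,p,t} / {i,p}
  L7: {p,t} / {t}
  L8: {e} / {t}
  L9: {p,t} / {p}

Live sets:
  live L0: ∅→{p}
  live L1: {p}→{i,p}
  live L2: {i,p}→{i,p,t}
  live L3: {i,p}→∅
  live L4: {i,p,t}→{i,p}
  live L5: {t}→∅
  live L6: {i,p}→{t}
  live L7: {t}→{p,t}
  live L8: {t}→∅
  live L9: {p}→∅

Interfere edges:
  e: {t}
  i: {p,t}
  p: {i,t}
  t: {e,i,p}

Chromatic number:
  lower bound: {i,p,t} mutually conflict ⇒ χ ≥ 3
  assign e→r1 i→r1 p→r2 t→r0 — no edge inside a register ⇒ χ ≤ 3
  χ = 3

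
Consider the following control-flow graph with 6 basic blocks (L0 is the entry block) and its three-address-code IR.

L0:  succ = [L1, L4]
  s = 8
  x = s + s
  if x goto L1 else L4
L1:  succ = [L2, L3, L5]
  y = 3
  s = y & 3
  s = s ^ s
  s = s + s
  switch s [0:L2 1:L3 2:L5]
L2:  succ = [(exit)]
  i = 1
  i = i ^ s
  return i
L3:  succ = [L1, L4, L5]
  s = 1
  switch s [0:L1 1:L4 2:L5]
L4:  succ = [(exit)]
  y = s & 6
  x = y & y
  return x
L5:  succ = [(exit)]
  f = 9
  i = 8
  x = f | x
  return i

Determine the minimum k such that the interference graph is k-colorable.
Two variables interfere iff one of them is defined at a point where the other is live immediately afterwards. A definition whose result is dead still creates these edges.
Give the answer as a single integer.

Answer: 3

Working:
Per-block:
  L0: def={s,x} ue=∅
  L1: def={s,y} ue=∅
  L2: def={i} ue={s}
  L3: def={s} ue=∅
  L4: def={x,y} ue={s}
  L5: def={f,i,x} ue={x}

Live sets:
  live L0: ∅→{s,x}
  live L1: {x}→{s,x}
  live L2: {s}→∅
  live L3: {x}→{s,x}
  live L4: {s}→∅
  live L5: {x}→∅

Interfere edges:
  f — {i,x}
  i — {f,s,x}
  s — {i,x}
  x — {f,i,s,y}
  y — {x}

Registers:
  clique {f,i,x} ⇒ need ≥ 3
  assign f→r2 i→r1 s→r2 x→r0 y→r1 — no edge inside a register ⇒ χ ≤ 3
  χ = 3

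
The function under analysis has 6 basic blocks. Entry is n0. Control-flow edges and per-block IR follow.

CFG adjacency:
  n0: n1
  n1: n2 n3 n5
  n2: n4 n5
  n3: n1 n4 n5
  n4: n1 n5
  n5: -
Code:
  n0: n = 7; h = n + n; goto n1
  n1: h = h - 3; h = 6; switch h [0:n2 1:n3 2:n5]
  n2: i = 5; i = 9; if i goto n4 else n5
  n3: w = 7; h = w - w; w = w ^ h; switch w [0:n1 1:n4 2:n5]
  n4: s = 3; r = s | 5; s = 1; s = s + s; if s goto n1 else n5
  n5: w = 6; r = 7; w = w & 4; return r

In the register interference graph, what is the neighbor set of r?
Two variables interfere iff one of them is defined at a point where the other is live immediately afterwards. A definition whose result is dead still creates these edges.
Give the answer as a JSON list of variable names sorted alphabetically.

Answer: ["h", "w"]

Working:
Per-block:
  n0: {h,n} / ∅
  n1: {h} / {h}
  n2: {i} / ∅
  n3: {h,w} / ∅
  n4: {r,s} / ∅
  n5: {r,w} / ∅

Liveness:
  n0: in=∅ out={h}
  n1: in={h} out={h}
  n2: in={h} out={h}
  n3: in=∅ out={h}
  n4: in={h} out={h}
  n5: in=∅ out=∅

Interfere edges:
  h: {i,r,s,w}
  i: {h}
  n: ∅
  r: {h,w}
  s: {h}
  w: {h,r}

N(r) = ["h", "w"]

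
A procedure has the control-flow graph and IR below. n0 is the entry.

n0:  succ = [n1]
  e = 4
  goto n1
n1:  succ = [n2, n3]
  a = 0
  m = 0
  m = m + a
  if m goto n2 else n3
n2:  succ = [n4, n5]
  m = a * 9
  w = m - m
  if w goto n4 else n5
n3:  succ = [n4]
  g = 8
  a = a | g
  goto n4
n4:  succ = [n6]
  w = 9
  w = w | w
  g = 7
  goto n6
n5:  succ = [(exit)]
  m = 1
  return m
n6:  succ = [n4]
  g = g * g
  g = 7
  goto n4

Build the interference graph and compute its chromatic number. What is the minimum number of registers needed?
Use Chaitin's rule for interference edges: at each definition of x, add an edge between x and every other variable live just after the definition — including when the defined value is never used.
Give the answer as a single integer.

def/use:
  n0: {e} / ∅
  n1: {a,m} / ∅
  n2: {m,w} / {a}
  n3: {a,g} / {a}
  n4: {g,w} / ∅
  n5: {m} / ∅
  n6: {g} / {g}

Live sets:
  live n0: ∅→∅
  live n1: ∅→{a}
  live n2: {a}→∅
  live n3: {a}→∅
  live n4: ∅→{g}
  live n5: ∅→∅
  live n6: {g}→∅

Conflict graph:
  a: {g,m}
  e: ∅
  g: {a}
  m: {a}
  w: ∅

Chromatic number:
  clique {a,g} ⇒ need ≥ 2
  assign a→c0 e→c0 g→c1 m→c1 w→c0 — no edge inside a register ⇒ χ ≤ 2
  χ = 2

Answer: 2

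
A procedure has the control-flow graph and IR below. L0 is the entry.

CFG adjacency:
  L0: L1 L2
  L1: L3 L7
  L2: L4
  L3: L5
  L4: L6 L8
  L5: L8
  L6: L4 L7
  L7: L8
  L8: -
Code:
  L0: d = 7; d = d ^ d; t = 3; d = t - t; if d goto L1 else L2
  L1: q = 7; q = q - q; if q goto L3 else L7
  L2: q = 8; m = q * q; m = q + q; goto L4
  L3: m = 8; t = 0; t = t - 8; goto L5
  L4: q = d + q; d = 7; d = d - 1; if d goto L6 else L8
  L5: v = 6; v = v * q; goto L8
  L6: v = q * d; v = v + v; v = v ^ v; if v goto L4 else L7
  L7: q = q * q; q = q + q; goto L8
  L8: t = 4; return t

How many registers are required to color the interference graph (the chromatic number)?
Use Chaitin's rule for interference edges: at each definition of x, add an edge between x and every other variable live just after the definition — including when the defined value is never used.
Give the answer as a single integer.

Answer: 3

Derivation:
def/use:
  L0: {d,t} / ∅
  L1: {q} / ∅
  L2: {m,q} / ∅
  L3: {m,t} / ∅
  L4: {d,q} / {d,q}
  L5: {v} / {q}
  L6: {v} / {d,q}
  L7: {q} / {q}
  L8: {t} / ∅

Liveness:
  L0 li=∅ lo={d}
  L1 li=∅ lo={q}
  L2 li={d} lo={d,q}
  L3 li={q} lo={q}
  L4 li={d,q} lo={d,q}
  L5 li={q} lo=∅
  L6 li={d,q} lo={d,q}
  L7 li={q} lo=∅
  L8 li=∅ lo=∅

Interfere edges:
  d — {m,q,v}
  m — {d,q}
  q — {d,m,t,v}
  t — {q}
  v — {d,q}

Chromatic number:
  lower bound: {d,m,q} mutually conflict ⇒ χ ≥ 3
  3-colouring: r0={q}  r1={d,t}  r2={m,v}
  χ = 3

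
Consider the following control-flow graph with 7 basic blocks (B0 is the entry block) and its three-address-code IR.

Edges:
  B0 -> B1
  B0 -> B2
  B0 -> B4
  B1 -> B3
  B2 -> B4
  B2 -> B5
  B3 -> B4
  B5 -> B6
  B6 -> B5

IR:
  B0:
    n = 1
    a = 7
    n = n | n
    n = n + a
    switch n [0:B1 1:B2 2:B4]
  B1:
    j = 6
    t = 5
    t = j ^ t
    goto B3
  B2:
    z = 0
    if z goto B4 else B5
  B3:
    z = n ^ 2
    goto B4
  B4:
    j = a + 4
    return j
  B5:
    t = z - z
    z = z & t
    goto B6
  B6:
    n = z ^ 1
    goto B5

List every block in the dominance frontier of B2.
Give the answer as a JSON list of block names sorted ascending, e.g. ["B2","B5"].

idom tree: B1←B0 B2←B0 B3←B1 B4←B0 B5←B2 B6←B5
Dom∩ at merges:
  B4: preds {B0,B2,B3}: {B0} ∩ {B0,B2} ∩ {B0,B1,B3} = {B0}; idom=B0
  B5: preds {B2,B6}: {B0,B2} ∩ {B0,B2,B5,B6} = {B0,B2}; idom=B2

Frontier:
  B4←B0: walk · to B0
  B4←B2: walk B2 to B0
  B4←B3: walk B3→B1 to B0
  B5←B2: walk · to B2
  B5←B6: walk B6→B5 to B2
  B0: DF=∅
  B1: DF={B4}
  B2: DF={B4}
  B3: DF={B4}
  B4: DF=∅
  B5: DF={B5}
  B6: DF={B5}

DF(B2) = ["B4"]

Answer: ["B4"]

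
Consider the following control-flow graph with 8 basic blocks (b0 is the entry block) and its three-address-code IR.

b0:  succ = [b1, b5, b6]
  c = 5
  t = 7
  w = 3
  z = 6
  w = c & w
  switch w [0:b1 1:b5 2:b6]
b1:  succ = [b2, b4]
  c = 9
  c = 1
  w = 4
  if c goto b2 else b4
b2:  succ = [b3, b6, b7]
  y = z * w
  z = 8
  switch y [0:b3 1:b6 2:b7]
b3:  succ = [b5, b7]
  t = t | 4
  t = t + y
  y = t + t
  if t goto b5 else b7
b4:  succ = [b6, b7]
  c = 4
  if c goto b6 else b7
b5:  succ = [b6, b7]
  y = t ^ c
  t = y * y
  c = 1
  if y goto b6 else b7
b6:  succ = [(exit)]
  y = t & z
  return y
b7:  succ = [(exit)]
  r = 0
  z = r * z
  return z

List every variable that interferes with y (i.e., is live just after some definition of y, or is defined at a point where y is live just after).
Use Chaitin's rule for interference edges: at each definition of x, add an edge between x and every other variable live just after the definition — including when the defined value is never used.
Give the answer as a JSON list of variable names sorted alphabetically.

Answer: ["c", "t", "z"]

Derivation:
Block summaries:
  b0: def={c,t,w,z} ue=∅
  b1: def={c,w} ue=∅
  b2: def={y,z} ue={w,z}
  b3: def={t,y} ue={t,y}
  b4: def={c} ue=∅
  b5: def={c,t,y} ue={c,t}
  b6: def={y} ue={t,z}
  b7: def={r,z} ue={z}

Live sets:
  live b0: ∅→{c,t,z}
  live b1: {t,z}→{c,t,w,z}
  live b2: {c,t,w,z}→{c,t,y,z}
  live b3: {c,t,y,z}→{c,t,z}
  live b4: {t,z}→{t,z}
  live b5: {c,t,z}→{t,z}
  live b6: {t,z}→∅
  live b7: {z}→∅

Conflict graph:
  c: {t,w,y,z}
  r: {z}
  t: {c,w,y,z}
  w: {c,t,z}
  y: {c,t,z}
  z: {c,r,t,w,y}

N(y) = ["c", "t", "z"]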